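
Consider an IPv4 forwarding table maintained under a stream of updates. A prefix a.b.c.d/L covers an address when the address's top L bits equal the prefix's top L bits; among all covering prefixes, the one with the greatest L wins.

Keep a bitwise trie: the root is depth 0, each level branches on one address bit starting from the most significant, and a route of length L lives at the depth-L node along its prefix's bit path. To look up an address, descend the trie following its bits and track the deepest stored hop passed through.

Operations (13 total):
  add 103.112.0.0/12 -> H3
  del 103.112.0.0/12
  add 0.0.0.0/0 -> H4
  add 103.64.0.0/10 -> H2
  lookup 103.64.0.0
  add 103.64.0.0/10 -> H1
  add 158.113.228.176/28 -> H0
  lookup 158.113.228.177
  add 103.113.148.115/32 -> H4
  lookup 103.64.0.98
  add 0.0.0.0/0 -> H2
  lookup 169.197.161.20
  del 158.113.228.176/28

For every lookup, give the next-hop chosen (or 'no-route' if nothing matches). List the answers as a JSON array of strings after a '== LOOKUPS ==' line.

Apply in order:
  + 103.112.0.0/12 (H3) depth=12
  - 103.112.0.0/12 clear@12
  + 0.0.0.0/0 (H4) depth=0
  + 103.64.0.0/10 (H2) depth=10
  Q 103.64.0.0: descend 0110011101 ; hops seen [H4,H2] ; pick H2
  + 103.64.0.0/10 (H1) depth=10
  + 158.113.228.176/28 (H0) depth=28
  Q 158.113.228.177: descend 1001111001110001111001001011 ; hops seen [H4,H0] ; pick H0
  + 103.113.148.115/32 (H4) depth=32
  Q 103.64.0.98: descend 0110011101 ; hops seen [H4,H1] ; pick H1
  + 0.0.0.0/0 (H2) depth=0
  Q 169.197.161.20: descend 10 ; hops seen [H2] ; pick H2
  - 158.113.228.176/28 clear@28

== LOOKUPS ==
["H2","H0","H1","H2"]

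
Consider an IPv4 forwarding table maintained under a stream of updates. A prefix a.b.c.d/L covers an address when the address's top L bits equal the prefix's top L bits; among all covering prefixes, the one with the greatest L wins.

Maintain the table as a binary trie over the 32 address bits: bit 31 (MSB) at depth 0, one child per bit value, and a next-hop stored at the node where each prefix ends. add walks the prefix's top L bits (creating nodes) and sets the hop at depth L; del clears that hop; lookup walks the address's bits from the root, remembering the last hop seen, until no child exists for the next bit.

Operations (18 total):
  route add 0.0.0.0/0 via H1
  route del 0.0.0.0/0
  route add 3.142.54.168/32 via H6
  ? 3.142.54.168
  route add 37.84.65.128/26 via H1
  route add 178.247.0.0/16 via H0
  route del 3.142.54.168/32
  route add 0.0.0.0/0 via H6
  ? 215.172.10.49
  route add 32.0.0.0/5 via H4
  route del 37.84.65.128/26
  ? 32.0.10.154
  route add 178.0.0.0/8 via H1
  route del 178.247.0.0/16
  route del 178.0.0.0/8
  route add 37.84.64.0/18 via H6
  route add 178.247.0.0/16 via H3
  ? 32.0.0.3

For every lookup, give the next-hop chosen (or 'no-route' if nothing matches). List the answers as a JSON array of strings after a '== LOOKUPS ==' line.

Trace:
  add 0.0.0.0/0 -> H1 at depth 0
  - 0.0.0.0/0 clear@0
  add 3.142.54.168/32 -> H6 at depth 32
  lookup 3.142.54.168: bits 00000011100011100011011010101000 walk d0:-→d1:-→d2:-→d3:-→d4:-→d5:-→d6:-→d7:-→d8:-→d9:-→d10:-→d11:-→d12:-→d13:-→d14:-→d15:-→d16:-→d17:-→d18:-→d19:-→d20:-→d21:-→d22:-→d23:-→d24:-→d25:-→d26:-→d27:-→d28:-→d29:-→d30:-→d31:-→d32:H6 -> H6
  add 37.84.65.128/26 -> H1 at depth 26
  add 178.247.0.0/16 -> H0 at depth 16
  - 3.142.54.168/32 clear@32
  add 0.0.0.0/0 -> H6 at depth 0
  lookup 215.172.10.49: bits 1 walk d0:H6→d1:- -> H6
  add 32.0.0.0/5 -> H4 at depth 5
  - 37.84.65.128/26 clear@26
  lookup 32.0.10.154: bits 00100 walk d0:H6→d1:-→d2:-→d3:-→d4:-→d5:H4 -> H4
  add 178.0.0.0/8 -> H1 at depth 8
  - 178.247.0.0/16 clear@16
  - 178.0.0.0/8 clear@8
  add 37.84.64.0/18 -> H6 at depth 18
  add 178.247.0.0/16 -> H3 at depth 16
  lookup 32.0.0.3: bits 00100 walk d0:H6→d1:-→d2:-→d3:-→d4:-→d5:H4 -> H4

== LOOKUPS ==
["H6","H6","H4","H4"]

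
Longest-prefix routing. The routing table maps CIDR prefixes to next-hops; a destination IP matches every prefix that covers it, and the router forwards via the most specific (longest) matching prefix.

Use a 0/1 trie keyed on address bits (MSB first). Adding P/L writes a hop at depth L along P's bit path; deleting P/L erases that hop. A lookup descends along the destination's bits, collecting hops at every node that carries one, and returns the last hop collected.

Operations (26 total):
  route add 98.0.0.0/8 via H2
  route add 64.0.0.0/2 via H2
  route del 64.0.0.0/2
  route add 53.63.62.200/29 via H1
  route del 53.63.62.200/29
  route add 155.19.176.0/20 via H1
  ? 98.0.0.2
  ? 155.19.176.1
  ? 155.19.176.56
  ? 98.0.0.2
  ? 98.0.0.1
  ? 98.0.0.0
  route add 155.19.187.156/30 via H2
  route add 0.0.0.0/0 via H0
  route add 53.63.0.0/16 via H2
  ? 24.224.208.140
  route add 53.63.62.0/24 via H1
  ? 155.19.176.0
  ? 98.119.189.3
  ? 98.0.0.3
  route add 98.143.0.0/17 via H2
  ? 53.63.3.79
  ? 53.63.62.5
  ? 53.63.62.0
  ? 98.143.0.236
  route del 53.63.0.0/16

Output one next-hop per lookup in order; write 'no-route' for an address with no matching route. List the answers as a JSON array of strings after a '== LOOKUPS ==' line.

Trace:
  add 98.0.0.0/8 -> H2 at depth 8
  add 64.0.0.0/2 -> H2 at depth 2
  - 64.0.0.0/2 clear@2
  add 53.63.62.200/29 -> H1 at depth 29
  - 53.63.62.200/29 clear@29
  add 155.19.176.0/20 -> H1 at depth 20
  Q 98.0.0.2: descend 01100010 ; hops seen [H2] ; pick H2
  Q 155.19.176.1: descend 10011011000100111011 ; hops seen [H1] ; pick H1
  Q 155.19.176.56: descend 10011011000100111011 ; hops seen [H1] ; pick H1
  Q 98.0.0.2: descend 01100010 ; hops seen [H2] ; pick H2
  Q 98.0.0.1: descend 01100010 ; hops seen [H2] ; pick H2
  Q 98.0.0.0: descend 01100010 ; hops seen [H2] ; pick H2
  add 155.19.187.156/30 -> H2 at depth 30
  add 0.0.0.0/0 -> H0 at depth 0
  add 53.63.0.0/16 -> H2 at depth 16
  Q 24.224.208.140: descend 00 ; hops seen [H0] ; pick H0
  add 53.63.62.0/24 -> H1 at depth 24
  Q 155.19.176.0: descend 10011011000100111011 ; hops seen [H0,H1] ; pick H1
  Q 98.119.189.3: descend 01100010 ; hops seen [H0,H2] ; pick H2
  Q 98.0.0.3: descend 01100010 ; hops seen [H0,H2] ; pick H2
  add 98.143.0.0/17 -> H2 at depth 17
  Q 53.63.3.79: descend 001101010011111100 ; hops seen [H0,H2] ; pick H2
  Q 53.63.62.5: descend 001101010011111100111110 ; hops seen [H0,H2,H1] ; pick H1
  Q 53.63.62.0: descend 001101010011111100111110 ; hops seen [H0,H2,H1] ; pick H1
  Q 98.143.0.236: descend 01100010100011110 ; hops seen [H0,H2,H2] ; pick H2
  - 53.63.0.0/16 clear@16

== LOOKUPS ==
["H2","H1","H1","H2","H2","H2","H0","H1","H2","H2","H2","H1","H1","H2"]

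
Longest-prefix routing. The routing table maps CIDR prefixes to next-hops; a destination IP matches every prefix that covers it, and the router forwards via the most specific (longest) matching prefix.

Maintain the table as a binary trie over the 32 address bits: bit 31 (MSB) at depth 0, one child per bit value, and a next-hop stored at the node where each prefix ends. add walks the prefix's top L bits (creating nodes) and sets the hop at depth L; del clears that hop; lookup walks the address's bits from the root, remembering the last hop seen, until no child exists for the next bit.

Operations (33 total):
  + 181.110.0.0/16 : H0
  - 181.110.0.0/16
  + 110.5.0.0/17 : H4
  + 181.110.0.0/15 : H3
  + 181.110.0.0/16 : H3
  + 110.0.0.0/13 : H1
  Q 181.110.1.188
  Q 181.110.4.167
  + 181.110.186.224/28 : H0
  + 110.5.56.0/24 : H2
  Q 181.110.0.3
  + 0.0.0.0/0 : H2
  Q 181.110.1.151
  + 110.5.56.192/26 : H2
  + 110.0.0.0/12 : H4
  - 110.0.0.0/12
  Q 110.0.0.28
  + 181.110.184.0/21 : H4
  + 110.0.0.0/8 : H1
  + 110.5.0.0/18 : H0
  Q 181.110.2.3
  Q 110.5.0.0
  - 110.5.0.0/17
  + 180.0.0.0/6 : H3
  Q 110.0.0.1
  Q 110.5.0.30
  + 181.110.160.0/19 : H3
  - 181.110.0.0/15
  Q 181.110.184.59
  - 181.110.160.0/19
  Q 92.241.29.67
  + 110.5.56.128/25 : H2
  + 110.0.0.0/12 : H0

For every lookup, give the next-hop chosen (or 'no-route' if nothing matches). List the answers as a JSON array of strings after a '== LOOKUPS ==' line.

Apply in order:
  add 181.110.0.0/16 -> H0 at depth 16
  del 181.110.0.0/16 (clear depth 16)
  add 110.5.0.0/17 -> H4 at depth 17
  add 181.110.0.0/15 -> H3 at depth 15
  add 181.110.0.0/16 -> H3 at depth 16
  add 110.0.0.0/13 -> H1 at depth 13
  ? 181.110.1.188  path d0:-→d1:-→d2:-→d3:-→d4:-→d5:-→d6:-→d7:-→d8:-→d9:-→d10:-→d11:-→d12:-→d13:-→d14:-→d15:H3→d16:H3  best=H3
  ? 181.110.4.167  path d0:-→d1:-→d2:-→d3:-→d4:-→d5:-→d6:-→d7:-→d8:-→d9:-→d10:-→d11:-→d12:-→d13:-→d14:-→d15:H3→d16:H3  best=H3
  add 181.110.186.224/28 -> H0 at depth 28
  add 110.5.56.0/24 -> H2 at depth 24
  ? 181.110.0.3  path d0:-→d1:-→d2:-→d3:-→d4:-→d5:-→d6:-→d7:-→d8:-→d9:-→d10:-→d11:-→d12:-→d13:-→d14:-→d15:H3→d16:H3  best=H3
  add 0.0.0.0/0 -> H2 at depth 0
  ? 181.110.1.151  path d0:H2→d1:-→d2:-→d3:-→d4:-→d5:-→d6:-→d7:-→d8:-→d9:-→d10:-→d11:-→d12:-→d13:-→d14:-→d15:H3→d16:H3  best=H3
  add 110.5.56.192/26 -> H2 at depth 26
  add 110.0.0.0/12 -> H4 at depth 12
  del 110.0.0.0/12 (clear depth 12)
  ? 110.0.0.28  path d0:H2→d1:-→d2:-→d3:-→d4:-→d5:-→d6:-→d7:-→d8:-→d9:-→d10:-→d11:-→d12:-→d13:H1  best=H1
  add 181.110.184.0/21 -> H4 at depth 21
  add 110.0.0.0/8 -> H1 at depth 8
  add 110.5.0.0/18 -> H0 at depth 18
  ? 181.110.2.3  path d0:H2→d1:-→d2:-→d3:-→d4:-→d5:-→d6:-→d7:-→d8:-→d9:-→d10:-→d11:-→d12:-→d13:-→d14:-→d15:H3→d16:H3  best=H3
  ? 110.5.0.0  path d0:H2→d1:-→d2:-→d3:-→d4:-→d5:-→d6:-→d7:-→d8:H1→d9:-→d10:-→d11:-→d12:-→d13:H1→d14:-→d15:-→d16:-→d17:H4→d18:H0  best=H0
  del 110.5.0.0/17 (clear depth 17)
  add 180.0.0.0/6 -> H3 at depth 6
  ? 110.0.0.1  path d0:H2→d1:-→d2:-→d3:-→d4:-→d5:-→d6:-→d7:-→d8:H1→d9:-→d10:-→d11:-→d12:-→d13:H1  best=H1
  ? 110.5.0.30  path d0:H2→d1:-→d2:-→d3:-→d4:-→d5:-→d6:-→d7:-→d8:H1→d9:-→d10:-→d11:-→d12:-→d13:H1→d14:-→d15:-→d16:-→d17:-→d18:H0  best=H0
  add 181.110.160.0/19 -> H3 at depth 19
  del 181.110.0.0/15 (clear depth 15)
  ? 181.110.184.59  path d0:H2→d1:-→d2:-→d3:-→d4:-→d5:-→d6:H3→d7:-→d8:-→d9:-→d10:-→d11:-→d12:-→d13:-→d14:-→d15:-→d16:H3→d17:-→d18:-→d19:H3→d20:-→d21:H4→d22:-  best=H4
  del 181.110.160.0/19 (clear depth 19)
  ? 92.241.29.67  path d0:H2→d1:-→d2:-  best=H2
  add 110.5.56.128/25 -> H2 at depth 25
  add 110.0.0.0/12 -> H0 at depth 12

== LOOKUPS ==
["H3","H3","H3","H3","H1","H3","H0","H1","H0","H4","H2"]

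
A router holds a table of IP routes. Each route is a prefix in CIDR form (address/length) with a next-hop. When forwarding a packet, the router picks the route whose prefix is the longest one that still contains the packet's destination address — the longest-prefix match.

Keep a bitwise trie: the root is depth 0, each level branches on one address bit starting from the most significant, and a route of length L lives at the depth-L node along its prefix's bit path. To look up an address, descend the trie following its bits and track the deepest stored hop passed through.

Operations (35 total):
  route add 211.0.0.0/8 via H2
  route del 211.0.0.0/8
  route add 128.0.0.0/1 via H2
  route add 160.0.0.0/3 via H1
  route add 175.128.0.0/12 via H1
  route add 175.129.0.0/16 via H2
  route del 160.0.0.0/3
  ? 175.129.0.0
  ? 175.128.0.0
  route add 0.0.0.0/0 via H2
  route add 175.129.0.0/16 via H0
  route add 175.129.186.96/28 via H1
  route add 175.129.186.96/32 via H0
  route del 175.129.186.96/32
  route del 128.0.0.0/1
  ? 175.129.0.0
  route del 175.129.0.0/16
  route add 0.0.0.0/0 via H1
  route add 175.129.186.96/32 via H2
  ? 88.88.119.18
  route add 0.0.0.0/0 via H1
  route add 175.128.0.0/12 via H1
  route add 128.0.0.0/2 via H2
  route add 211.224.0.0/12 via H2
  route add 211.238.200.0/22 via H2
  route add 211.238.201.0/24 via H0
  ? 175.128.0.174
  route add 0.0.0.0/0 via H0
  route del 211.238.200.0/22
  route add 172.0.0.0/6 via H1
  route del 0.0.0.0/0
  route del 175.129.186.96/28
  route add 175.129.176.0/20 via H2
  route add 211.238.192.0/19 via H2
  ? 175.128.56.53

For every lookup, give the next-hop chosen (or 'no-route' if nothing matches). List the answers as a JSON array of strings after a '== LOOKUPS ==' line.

Trace:
  add 211.0.0.0/8 -> H2 at depth 8
  del 211.0.0.0/8 (clear depth 8)
  add 128.0.0.0/1 -> H2 at depth 1
  add 160.0.0.0/3 -> H1 at depth 3
  add 175.128.0.0/12 -> H1 at depth 12
  add 175.129.0.0/16 -> H2 at depth 16
  del 160.0.0.0/3 (clear depth 3)
  lookup 175.129.0.0: bits 1010111110000001 walk d0:-→d1:H2→d2:-→d3:-→d4:-→d5:-→d6:-→d7:-→d8:-→d9:-→d10:-→d11:-→d12:H1→d13:-→d14:-→d15:-→d16:H2 -> H2
  lookup 175.128.0.0: bits 101011111000000 walk d0:-→d1:H2→d2:-→d3:-→d4:-→d5:-→d6:-→d7:-→d8:-→d9:-→d10:-→d11:-→d12:H1→d13:-→d14:-→d15:- -> H1
  add 0.0.0.0/0 -> H2 at depth 0
  add 175.129.0.0/16 -> H0 at depth 16
  add 175.129.186.96/28 -> H1 at depth 28
  add 175.129.186.96/32 -> H0 at depth 32
  del 175.129.186.96/32 (clear depth 32)
  del 128.0.0.0/1 (clear depth 1)
  lookup 175.129.0.0: bits 1010111110000001 walk d0:H2→d1:-→d2:-→d3:-→d4:-→d5:-→d6:-→d7:-→d8:-→d9:-→d10:-→d11:-→d12:H1→d13:-→d14:-→d15:-→d16:H0 -> H0
  del 175.129.0.0/16 (clear depth 16)
  add 0.0.0.0/0 -> H1 at depth 0
  add 175.129.186.96/32 -> H2 at depth 32
  lookup 88.88.119.18: bits ε walk d0:H1 -> H1
  add 0.0.0.0/0 -> H1 at depth 0
  add 175.128.0.0/12 -> H1 at depth 12
  add 128.0.0.0/2 -> H2 at depth 2
  add 211.224.0.0/12 -> H2 at depth 12
  add 211.238.200.0/22 -> H2 at depth 22
  add 211.238.201.0/24 -> H0 at depth 24
  lookup 175.128.0.174: bits 101011111000000 walk d0:H1→d1:-→d2:H2→d3:-→d4:-→d5:-→d6:-→d7:-→d8:-→d9:-→d10:-→d11:-→d12:H1→d13:-→d14:-→d15:- -> H1
  add 0.0.0.0/0 -> H0 at depth 0
  del 211.238.200.0/22 (clear depth 22)
  add 172.0.0.0/6 -> H1 at depth 6
  del 0.0.0.0/0 (clear depth 0)
  del 175.129.186.96/28 (clear depth 28)
  add 175.129.176.0/20 -> H2 at depth 20
  add 211.238.192.0/19 -> H2 at depth 19
  lookup 175.128.56.53: bits 101011111000000 walk d0:-→d1:-→d2:H2→d3:-→d4:-→d5:-→d6:H1→d7:-→d8:-→d9:-→d10:-→d11:-→d12:H1→d13:-→d14:-→d15:- -> H1

== LOOKUPS ==
["H2","H1","H0","H1","H1","H1"]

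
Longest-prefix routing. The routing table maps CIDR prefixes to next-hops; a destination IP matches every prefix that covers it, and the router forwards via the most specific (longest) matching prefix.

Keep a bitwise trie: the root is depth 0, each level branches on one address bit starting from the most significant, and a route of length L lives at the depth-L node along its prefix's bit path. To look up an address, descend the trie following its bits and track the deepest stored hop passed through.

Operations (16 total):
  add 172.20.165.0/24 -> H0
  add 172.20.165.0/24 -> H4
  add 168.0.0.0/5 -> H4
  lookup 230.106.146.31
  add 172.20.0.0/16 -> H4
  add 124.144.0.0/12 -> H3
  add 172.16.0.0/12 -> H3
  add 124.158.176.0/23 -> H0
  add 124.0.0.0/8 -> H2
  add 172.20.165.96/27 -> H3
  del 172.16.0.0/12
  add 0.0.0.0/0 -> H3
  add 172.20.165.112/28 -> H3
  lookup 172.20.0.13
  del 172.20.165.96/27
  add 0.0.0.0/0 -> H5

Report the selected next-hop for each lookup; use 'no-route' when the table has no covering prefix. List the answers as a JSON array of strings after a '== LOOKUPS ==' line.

Apply in order:
  add 172.20.165.0/24 -> H0 at depth 24
  add 172.20.165.0/24 -> H4 at depth 24
  add 168.0.0.0/5 -> H4 at depth 5
  ? 230.106.146.31  path d0:-→d1:-  best=no-route
  add 172.20.0.0/16 -> H4 at depth 16
  add 124.144.0.0/12 -> H3 at depth 12
  add 172.16.0.0/12 -> H3 at depth 12
  add 124.158.176.0/23 -> H0 at depth 23
  add 124.0.0.0/8 -> H2 at depth 8
  add 172.20.165.96/27 -> H3 at depth 27
  del 172.16.0.0/12 (clear depth 12)
  add 0.0.0.0/0 -> H3 at depth 0
  add 172.20.165.112/28 -> H3 at depth 28
  ? 172.20.0.13  path d0:H3→d1:-→d2:-→d3:-→d4:-→d5:H4→d6:-→d7:-→d8:-→d9:-→d10:-→d11:-→d12:-→d13:-→d14:-→d15:-→d16:H4  best=H4
  del 172.20.165.96/27 (clear depth 27)
  add 0.0.0.0/0 -> H5 at depth 0

== LOOKUPS ==
["no-route","H4"]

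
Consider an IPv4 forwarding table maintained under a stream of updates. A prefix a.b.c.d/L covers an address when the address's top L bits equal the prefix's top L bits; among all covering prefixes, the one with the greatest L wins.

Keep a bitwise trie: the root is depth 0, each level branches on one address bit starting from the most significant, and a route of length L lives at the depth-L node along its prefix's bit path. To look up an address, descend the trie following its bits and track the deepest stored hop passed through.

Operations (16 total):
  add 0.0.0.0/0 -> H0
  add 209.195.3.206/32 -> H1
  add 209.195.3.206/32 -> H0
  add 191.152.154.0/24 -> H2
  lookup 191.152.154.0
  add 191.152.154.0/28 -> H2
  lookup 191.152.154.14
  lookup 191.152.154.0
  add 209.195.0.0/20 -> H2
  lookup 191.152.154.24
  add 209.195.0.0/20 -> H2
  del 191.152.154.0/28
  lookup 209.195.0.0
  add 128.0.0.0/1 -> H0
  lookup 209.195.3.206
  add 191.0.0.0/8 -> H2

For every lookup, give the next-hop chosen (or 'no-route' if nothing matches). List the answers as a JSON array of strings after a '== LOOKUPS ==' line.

Apply in order:
  + 0.0.0.0/0 (H0) depth=0
  + 209.195.3.206/32 (H1) depth=32
  + 209.195.3.206/32 (H0) depth=32
  + 191.152.154.0/24 (H2) depth=24
  ? 191.152.154.0  path d0:H0→d1:-→d2:-→d3:-→d4:-→d5:-→d6:-→d7:-→d8:-→d9:-→d10:-→d11:-→d12:-→d13:-→d14:-→d15:-→d16:-→d17:-→d18:-→d19:-→d20:-→d21:-→d22:-→d23:-→d24:H2  best=H2
  + 191.152.154.0/28 (H2) depth=28
  ? 191.152.154.14  path d0:H0→d1:-→d2:-→d3:-→d4:-→d5:-→d6:-→d7:-→d8:-→d9:-→d10:-→d11:-→d12:-→d13:-→d14:-→d15:-→d16:-→d17:-→d18:-→d19:-→d20:-→d21:-→d22:-→d23:-→d24:H2→d25:-→d26:-→d27:-→d28:H2  best=H2
  ? 191.152.154.0  path d0:H0→d1:-→d2:-→d3:-→d4:-→d5:-→d6:-→d7:-→d8:-→d9:-→d10:-→d11:-→d12:-→d13:-→d14:-→d15:-→d16:-→d17:-→d18:-→d19:-→d20:-→d21:-→d22:-→d23:-→d24:H2→d25:-→d26:-→d27:-→d28:H2  best=H2
  + 209.195.0.0/20 (H2) depth=20
  ? 191.152.154.24  path d0:H0→d1:-→d2:-→d3:-→d4:-→d5:-→d6:-→d7:-→d8:-→d9:-→d10:-→d11:-→d12:-→d13:-→d14:-→d15:-→d16:-→d17:-→d18:-→d19:-→d20:-→d21:-→d22:-→d23:-→d24:H2→d25:-→d26:-→d27:-  best=H2
  + 209.195.0.0/20 (H2) depth=20
  del 191.152.154.0/28 (clear depth 28)
  ? 209.195.0.0  path d0:H0→d1:-→d2:-→d3:-→d4:-→d5:-→d6:-→d7:-→d8:-→d9:-→d10:-→d11:-→d12:-→d13:-→d14:-→d15:-→d16:-→d17:-→d18:-→d19:-→d20:H2→d21:-→d22:-  best=H2
  + 128.0.0.0/1 (H0) depth=1
  ? 209.195.3.206  path d0:H0→d1:H0→d2:-→d3:-→d4:-→d5:-→d6:-→d7:-→d8:-→d9:-→d10:-→d11:-→d12:-→d13:-→d14:-→d15:-→d16:-→d17:-→d18:-→d19:-→d20:H2→d21:-→d22:-→d23:-→d24:-→d25:-→d26:-→d27:-→d28:-→d29:-→d30:-→d31:-→d32:H0  best=H0
  + 191.0.0.0/8 (H2) depth=8

== LOOKUPS ==
["H2","H2","H2","H2","H2","H0"]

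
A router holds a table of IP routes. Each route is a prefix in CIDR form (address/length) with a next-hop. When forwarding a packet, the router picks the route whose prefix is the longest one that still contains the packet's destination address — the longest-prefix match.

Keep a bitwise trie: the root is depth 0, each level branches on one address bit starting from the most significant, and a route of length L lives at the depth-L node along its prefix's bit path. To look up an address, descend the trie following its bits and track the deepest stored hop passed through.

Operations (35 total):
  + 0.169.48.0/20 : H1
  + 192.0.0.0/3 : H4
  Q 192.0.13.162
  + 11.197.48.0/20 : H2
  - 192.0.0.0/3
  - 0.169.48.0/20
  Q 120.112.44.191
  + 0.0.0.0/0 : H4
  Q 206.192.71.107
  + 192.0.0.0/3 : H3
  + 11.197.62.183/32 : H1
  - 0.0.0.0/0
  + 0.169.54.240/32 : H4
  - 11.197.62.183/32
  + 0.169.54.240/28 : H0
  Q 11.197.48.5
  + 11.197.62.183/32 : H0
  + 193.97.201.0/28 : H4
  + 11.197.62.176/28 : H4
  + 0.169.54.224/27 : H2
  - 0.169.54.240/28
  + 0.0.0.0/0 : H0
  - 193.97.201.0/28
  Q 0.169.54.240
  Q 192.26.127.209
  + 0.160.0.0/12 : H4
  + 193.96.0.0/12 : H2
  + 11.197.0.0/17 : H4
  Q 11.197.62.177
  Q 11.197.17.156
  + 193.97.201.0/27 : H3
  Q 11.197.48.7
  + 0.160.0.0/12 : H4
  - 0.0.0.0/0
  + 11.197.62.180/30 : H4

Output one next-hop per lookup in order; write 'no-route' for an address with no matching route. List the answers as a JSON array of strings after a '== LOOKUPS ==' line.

Apply in order:
  add 0.169.48.0/20 -> H1 at depth 20
  add 192.0.0.0/3 -> H4 at depth 3
  Q 192.0.13.162: descend 110 ; hops seen [H4] ; pick H4
  add 11.197.48.0/20 -> H2 at depth 20
  - 192.0.0.0/3 clear@3
  - 0.169.48.0/20 clear@20
  Q 120.112.44.191: descend 0 ; hops seen [∅] ; pick no-route
  add 0.0.0.0/0 -> H4 at depth 0
  Q 206.192.71.107: descend 110 ; hops seen [H4] ; pick H4
  add 192.0.0.0/3 -> H3 at depth 3
  add 11.197.62.183/32 -> H1 at depth 32
  - 0.0.0.0/0 clear@0
  add 0.169.54.240/32 -> H4 at depth 32
  - 11.197.62.183/32 clear@32
  add 0.169.54.240/28 -> H0 at depth 28
  Q 11.197.48.5: descend 00001011110001010011 ; hops seen [H2] ; pick H2
  add 11.197.62.183/32 -> H0 at depth 32
  add 193.97.201.0/28 -> H4 at depth 28
  add 11.197.62.176/28 -> H4 at depth 28
  add 0.169.54.224/27 -> H2 at depth 27
  - 0.169.54.240/28 clear@28
  add 0.0.0.0/0 -> H0 at depth 0
  - 193.97.201.0/28 clear@28
  Q 0.169.54.240: descend 00000000101010010011011011110000 ; hops seen [H0,H2,H4] ; pick H4
  Q 192.26.127.209: descend 1100000 ; hops seen [H0,H3] ; pick H3
  add 0.160.0.0/12 -> H4 at depth 12
  add 193.96.0.0/12 -> H2 at depth 12
  add 11.197.0.0/17 -> H4 at depth 17
  Q 11.197.62.177: descend 00001011110001010011111010110 ; hops seen [H0,H4,H2,H4] ; pick H4
  Q 11.197.17.156: descend 000010111100010100 ; hops seen [H0,H4] ; pick H4
  add 193.97.201.0/27 -> H3 at depth 27
  Q 11.197.48.7: descend 00001011110001010011 ; hops seen [H0,H4,H2] ; pick H2
  add 0.160.0.0/12 -> H4 at depth 12
  - 0.0.0.0/0 clear@0
  add 11.197.62.180/30 -> H4 at depth 30

== LOOKUPS ==
["H4","no-route","H4","H2","H4","H3","H4","H4","H2"]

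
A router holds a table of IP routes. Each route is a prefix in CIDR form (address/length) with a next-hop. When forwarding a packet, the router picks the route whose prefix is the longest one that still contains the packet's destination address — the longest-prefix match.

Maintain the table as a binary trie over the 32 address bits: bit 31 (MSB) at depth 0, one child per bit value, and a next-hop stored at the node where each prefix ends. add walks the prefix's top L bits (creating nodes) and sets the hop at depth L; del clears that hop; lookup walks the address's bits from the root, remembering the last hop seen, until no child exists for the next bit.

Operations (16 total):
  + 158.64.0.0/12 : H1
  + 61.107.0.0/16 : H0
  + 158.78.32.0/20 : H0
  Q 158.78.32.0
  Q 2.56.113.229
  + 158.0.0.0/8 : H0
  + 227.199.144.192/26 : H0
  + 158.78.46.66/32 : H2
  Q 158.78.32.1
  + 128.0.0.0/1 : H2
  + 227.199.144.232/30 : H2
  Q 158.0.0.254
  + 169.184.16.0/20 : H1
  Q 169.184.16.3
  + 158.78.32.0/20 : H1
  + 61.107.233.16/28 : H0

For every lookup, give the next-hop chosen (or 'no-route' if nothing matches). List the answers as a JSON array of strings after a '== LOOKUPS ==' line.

Process each operation:
  add 158.64.0.0/12 -> H1 at depth 12
  add 61.107.0.0/16 -> H0 at depth 16
  add 158.78.32.0/20 -> H0 at depth 20
  ? 158.78.32.0  path d0:-→d1:-→d2:-→d3:-→d4:-→d5:-→d6:-→d7:-→d8:-→d9:-→d10:-→d11:-→d12:H1→d13:-→d14:-→d15:-→d16:-→d17:-→d18:-→d19:-→d20:H0  best=H0
  ? 2.56.113.229  path d0:-→d1:-→d2:-  best=no-route
  add 158.0.0.0/8 -> H0 at depth 8
  add 227.199.144.192/26 -> H0 at depth 26
  add 158.78.46.66/32 -> H2 at depth 32
  ? 158.78.32.1  path d0:-→d1:-→d2:-→d3:-→d4:-→d5:-→d6:-→d7:-→d8:H0→d9:-→d10:-→d11:-→d12:H1→d13:-→d14:-→d15:-→d16:-→d17:-→d18:-→d19:-→d20:H0  best=H0
  add 128.0.0.0/1 -> H2 at depth 1
  add 227.199.144.232/30 -> H2 at depth 30
  ? 158.0.0.254  path d0:-→d1:H2→d2:-→d3:-→d4:-→d5:-→d6:-→d7:-→d8:H0→d9:-  best=H0
  add 169.184.16.0/20 -> H1 at depth 20
  ? 169.184.16.3  path d0:-→d1:H2→d2:-→d3:-→d4:-→d5:-→d6:-→d7:-→d8:-→d9:-→d10:-→d11:-→d12:-→d13:-→d14:-→d15:-→d16:-→d17:-→d18:-→d19:-→d20:H1  best=H1
  add 158.78.32.0/20 -> H1 at depth 20
  add 61.107.233.16/28 -> H0 at depth 28

== LOOKUPS ==
["H0","no-route","H0","H0","H1"]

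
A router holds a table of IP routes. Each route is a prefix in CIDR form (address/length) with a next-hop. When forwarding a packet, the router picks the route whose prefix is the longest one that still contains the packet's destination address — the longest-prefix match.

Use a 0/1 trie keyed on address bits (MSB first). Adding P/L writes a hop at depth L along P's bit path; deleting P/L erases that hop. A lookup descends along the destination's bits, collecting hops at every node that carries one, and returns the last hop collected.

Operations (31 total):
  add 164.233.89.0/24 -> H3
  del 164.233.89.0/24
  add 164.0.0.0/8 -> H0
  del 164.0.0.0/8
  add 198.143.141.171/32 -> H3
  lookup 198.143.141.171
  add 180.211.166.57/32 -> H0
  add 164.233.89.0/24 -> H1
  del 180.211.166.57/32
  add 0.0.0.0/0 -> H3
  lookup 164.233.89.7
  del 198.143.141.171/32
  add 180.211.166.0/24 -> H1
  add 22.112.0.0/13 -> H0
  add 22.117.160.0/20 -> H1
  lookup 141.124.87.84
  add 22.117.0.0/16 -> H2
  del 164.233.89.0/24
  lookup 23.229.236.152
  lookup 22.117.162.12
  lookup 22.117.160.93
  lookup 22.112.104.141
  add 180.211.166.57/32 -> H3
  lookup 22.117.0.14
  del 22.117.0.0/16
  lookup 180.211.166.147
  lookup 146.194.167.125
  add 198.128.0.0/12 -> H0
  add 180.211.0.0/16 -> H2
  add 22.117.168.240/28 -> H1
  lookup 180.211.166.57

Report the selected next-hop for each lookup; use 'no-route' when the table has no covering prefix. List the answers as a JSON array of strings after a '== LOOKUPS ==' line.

Trace:
  + 164.233.89.0/24 (H3) depth=24
  - 164.233.89.0/24 clear@24
  + 164.0.0.0/8 (H0) depth=8
  - 164.0.0.0/8 clear@8
  + 198.143.141.171/32 (H3) depth=32
  ? 198.143.141.171  path d0:-→d1:-→d2:-→d3:-→d4:-→d5:-→d6:-→d7:-→d8:-→d9:-→d10:-→d11:-→d12:-→d13:-→d14:-→d15:-→d16:-→d17:-→d18:-→d19:-→d20:-→d21:-→d22:-→d23:-→d24:-→d25:-→d26:-→d27:-→d28:-→d29:-→d30:-→d31:-→d32:H3  best=H3
  + 180.211.166.57/32 (H0) depth=32
  + 164.233.89.0/24 (H1) depth=24
  - 180.211.166.57/32 clear@32
  + 0.0.0.0/0 (H3) depth=0
  ? 164.233.89.7  path d0:H3→d1:-→d2:-→d3:-→d4:-→d5:-→d6:-→d7:-→d8:-→d9:-→d10:-→d11:-→d12:-→d13:-→d14:-→d15:-→d16:-→d17:-→d18:-→d19:-→d20:-→d21:-→d22:-→d23:-→d24:H1  best=H1
  - 198.143.141.171/32 clear@32
  + 180.211.166.0/24 (H1) depth=24
  + 22.112.0.0/13 (H0) depth=13
  + 22.117.160.0/20 (H1) depth=20
  ? 141.124.87.84  path d0:H3→d1:-→d2:-  best=H3
  + 22.117.0.0/16 (H2) depth=16
  - 164.233.89.0/24 clear@24
  ? 23.229.236.152  path d0:H3→d1:-→d2:-→d3:-→d4:-→d5:-→d6:-→d7:-  best=H3
  ? 22.117.162.12  path d0:H3→d1:-→d2:-→d3:-→d4:-→d5:-→d6:-→d7:-→d8:-→d9:-→d10:-→d11:-→d12:-→d13:H0→d14:-→d15:-→d16:H2→d17:-→d18:-→d19:-→d20:H1  best=H1
  ? 22.117.160.93  path d0:H3→d1:-→d2:-→d3:-→d4:-→d5:-→d6:-→d7:-→d8:-→d9:-→d10:-→d11:-→d12:-→d13:H0→d14:-→d15:-→d16:H2→d17:-→d18:-→d19:-→d20:H1  best=H1
  ? 22.112.104.141  path d0:H3→d1:-→d2:-→d3:-→d4:-→d5:-→d6:-→d7:-→d8:-→d9:-→d10:-→d11:-→d12:-→d13:H0  best=H0
  + 180.211.166.57/32 (H3) depth=32
  ? 22.117.0.14  path d0:H3→d1:-→d2:-→d3:-→d4:-→d5:-→d6:-→d7:-→d8:-→d9:-→d10:-→d11:-→d12:-→d13:H0→d14:-→d15:-→d16:H2  best=H2
  - 22.117.0.0/16 clear@16
  ? 180.211.166.147  path d0:H3→d1:-→d2:-→d3:-→d4:-→d5:-→d6:-→d7:-→d8:-→d9:-→d10:-→d11:-→d12:-→d13:-→d14:-→d15:-→d16:-→d17:-→d18:-→d19:-→d20:-→d21:-→d22:-→d23:-→d24:H1  best=H1
  ? 146.194.167.125  path d0:H3→d1:-→d2:-  best=H3
  + 198.128.0.0/12 (H0) depth=12
  + 180.211.0.0/16 (H2) depth=16
  + 22.117.168.240/28 (H1) depth=28
  ? 180.211.166.57  path d0:H3→d1:-→d2:-→d3:-→d4:-→d5:-→d6:-→d7:-→d8:-→d9:-→d10:-→d11:-→d12:-→d13:-→d14:-→d15:-→d16:H2→d17:-→d18:-→d19:-→d20:-→d21:-→d22:-→d23:-→d24:H1→d25:-→d26:-→d27:-→d28:-→d29:-→d30:-→d31:-→d32:H3  best=H3

== LOOKUPS ==
["H3","H1","H3","H3","H1","H1","H0","H2","H1","H3","H3"]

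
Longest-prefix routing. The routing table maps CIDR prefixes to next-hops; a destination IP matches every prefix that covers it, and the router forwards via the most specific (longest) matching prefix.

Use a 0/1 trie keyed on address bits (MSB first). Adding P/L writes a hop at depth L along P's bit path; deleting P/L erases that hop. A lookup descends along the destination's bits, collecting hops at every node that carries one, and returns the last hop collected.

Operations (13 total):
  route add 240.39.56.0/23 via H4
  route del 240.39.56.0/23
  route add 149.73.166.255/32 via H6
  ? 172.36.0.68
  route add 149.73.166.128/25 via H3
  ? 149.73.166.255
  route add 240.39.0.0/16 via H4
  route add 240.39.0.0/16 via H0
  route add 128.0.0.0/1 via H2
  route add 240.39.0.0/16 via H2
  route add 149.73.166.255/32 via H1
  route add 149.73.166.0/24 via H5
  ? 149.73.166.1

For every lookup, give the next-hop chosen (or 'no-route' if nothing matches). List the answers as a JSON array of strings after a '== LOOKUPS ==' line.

Trace:
  + 240.39.56.0/23 (H4) depth=23
  del 240.39.56.0/23 (clear depth 23)
  + 149.73.166.255/32 (H6) depth=32
  Q 172.36.0.68: descend 10 ; hops seen [∅] ; pick no-route
  + 149.73.166.128/25 (H3) depth=25
  Q 149.73.166.255: descend 10010101010010011010011011111111 ; hops seen [H3,H6] ; pick H6
  + 240.39.0.0/16 (H4) depth=16
  + 240.39.0.0/16 (H0) depth=16
  + 128.0.0.0/1 (H2) depth=1
  + 240.39.0.0/16 (H2) depth=16
  + 149.73.166.255/32 (H1) depth=32
  + 149.73.166.0/24 (H5) depth=24
  Q 149.73.166.1: descend 100101010100100110100110 ; hops seen [H2,H5] ; pick H5

== LOOKUPS ==
["no-route","H6","H5"]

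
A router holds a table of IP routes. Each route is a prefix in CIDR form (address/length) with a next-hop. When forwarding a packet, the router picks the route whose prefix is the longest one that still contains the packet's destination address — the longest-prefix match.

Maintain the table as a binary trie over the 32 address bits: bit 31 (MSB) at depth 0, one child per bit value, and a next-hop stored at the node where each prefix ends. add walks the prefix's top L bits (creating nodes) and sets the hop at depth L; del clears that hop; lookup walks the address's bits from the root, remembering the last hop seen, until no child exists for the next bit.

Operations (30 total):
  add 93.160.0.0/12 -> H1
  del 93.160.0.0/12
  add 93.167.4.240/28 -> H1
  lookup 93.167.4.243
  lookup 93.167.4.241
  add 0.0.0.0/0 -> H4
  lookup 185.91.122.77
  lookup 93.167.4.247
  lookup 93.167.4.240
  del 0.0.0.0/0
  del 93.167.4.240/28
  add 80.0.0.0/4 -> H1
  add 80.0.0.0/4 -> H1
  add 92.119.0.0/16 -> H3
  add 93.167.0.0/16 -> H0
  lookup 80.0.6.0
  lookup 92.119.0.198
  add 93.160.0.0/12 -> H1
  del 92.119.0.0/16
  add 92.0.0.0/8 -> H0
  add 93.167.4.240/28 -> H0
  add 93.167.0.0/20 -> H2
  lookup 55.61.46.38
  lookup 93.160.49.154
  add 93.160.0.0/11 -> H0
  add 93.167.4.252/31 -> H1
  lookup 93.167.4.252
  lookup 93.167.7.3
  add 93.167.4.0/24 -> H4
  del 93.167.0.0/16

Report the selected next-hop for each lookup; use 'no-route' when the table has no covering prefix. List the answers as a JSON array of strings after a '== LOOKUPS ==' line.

Trace:
  + 93.160.0.0/12 (H1) depth=12
  del 93.160.0.0/12 (clear depth 12)
  + 93.167.4.240/28 (H1) depth=28
  Q 93.167.4.243: descend 0101110110100111000001001111 ; hops seen [H1] ; pick H1
  Q 93.167.4.241: descend 0101110110100111000001001111 ; hops seen [H1] ; pick H1
  + 0.0.0.0/0 (H4) depth=0
  Q 185.91.122.77: descend ε ; hops seen [H4] ; pick H4
  Q 93.167.4.247: descend 0101110110100111000001001111 ; hops seen [H4,H1] ; pick H1
  Q 93.167.4.240: descend 0101110110100111000001001111 ; hops seen [H4,H1] ; pick H1
  del 0.0.0.0/0 (clear depth 0)
  del 93.167.4.240/28 (clear depth 28)
  + 80.0.0.0/4 (H1) depth=4
  + 80.0.0.0/4 (H1) depth=4
  + 92.119.0.0/16 (H3) depth=16
  + 93.167.0.0/16 (H0) depth=16
  Q 80.0.6.0: descend 0101 ; hops seen [H1] ; pick H1
  Q 92.119.0.198: descend 0101110001110111 ; hops seen [H1,H3] ; pick H3
  + 93.160.0.0/12 (H1) depth=12
  del 92.119.0.0/16 (clear depth 16)
  + 92.0.0.0/8 (H0) depth=8
  + 93.167.4.240/28 (H0) depth=28
  + 93.167.0.0/20 (H2) depth=20
  Q 55.61.46.38: descend 0 ; hops seen [∅] ; pick no-route
  Q 93.160.49.154: descend 0101110110100 ; hops seen [H1,H1] ; pick H1
  + 93.160.0.0/11 (H0) depth=11
  + 93.167.4.252/31 (H1) depth=31
  Q 93.167.4.252: descend 0101110110100111000001001111110 ; hops seen [H1,H0,H1,H0,H2,H0,H1] ; pick H1
  Q 93.167.7.3: descend 0101110110100111000001 ; hops seen [H1,H0,H1,H0,H2] ; pick H2
  + 93.167.4.0/24 (H4) depth=24
  del 93.167.0.0/16 (clear depth 16)

== LOOKUPS ==
["H1","H1","H4","H1","H1","H1","H3","no-route","H1","H1","H2"]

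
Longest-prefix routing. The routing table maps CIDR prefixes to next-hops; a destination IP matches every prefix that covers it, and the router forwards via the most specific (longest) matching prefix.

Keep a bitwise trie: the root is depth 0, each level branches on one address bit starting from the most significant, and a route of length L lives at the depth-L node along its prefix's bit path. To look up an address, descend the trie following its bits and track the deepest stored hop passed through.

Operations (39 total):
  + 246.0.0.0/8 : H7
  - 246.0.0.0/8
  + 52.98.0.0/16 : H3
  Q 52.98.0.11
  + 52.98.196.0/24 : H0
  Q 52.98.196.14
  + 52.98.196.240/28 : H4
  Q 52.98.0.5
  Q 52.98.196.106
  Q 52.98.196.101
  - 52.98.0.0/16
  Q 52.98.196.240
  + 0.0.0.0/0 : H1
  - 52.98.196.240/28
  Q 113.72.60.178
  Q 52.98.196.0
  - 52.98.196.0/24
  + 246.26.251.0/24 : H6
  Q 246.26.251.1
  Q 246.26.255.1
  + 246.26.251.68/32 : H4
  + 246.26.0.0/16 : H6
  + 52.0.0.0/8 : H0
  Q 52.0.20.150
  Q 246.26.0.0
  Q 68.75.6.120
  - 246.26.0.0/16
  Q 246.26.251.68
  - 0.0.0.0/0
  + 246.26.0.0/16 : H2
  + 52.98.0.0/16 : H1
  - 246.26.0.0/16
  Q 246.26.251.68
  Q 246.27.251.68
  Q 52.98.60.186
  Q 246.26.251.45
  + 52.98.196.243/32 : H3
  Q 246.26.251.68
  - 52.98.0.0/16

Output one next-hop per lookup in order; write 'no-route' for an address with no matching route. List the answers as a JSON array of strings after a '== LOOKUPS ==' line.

Process each operation:
  add 246.0.0.0/8 -> H7 at depth 8
  - 246.0.0.0/8 clear@8
  add 52.98.0.0/16 -> H3 at depth 16
  ? 52.98.0.11  path d0:-→d1:-→d2:-→d3:-→d4:-→d5:-→d6:-→d7:-→d8:-→d9:-→d10:-→d11:-→d12:-→d13:-→d14:-→d15:-→d16:H3  best=H3
  add 52.98.196.0/24 -> H0 at depth 24
  ? 52.98.196.14  path d0:-→d1:-→d2:-→d3:-→d4:-→d5:-→d6:-→d7:-→d8:-→d9:-→d10:-→d11:-→d12:-→d13:-→d14:-→d15:-→d16:H3→d17:-→d18:-→d19:-→d20:-→d21:-→d22:-→d23:-→d24:H0  best=H0
  add 52.98.196.240/28 -> H4 at depth 28
  ? 52.98.0.5  path d0:-→d1:-→d2:-→d3:-→d4:-→d5:-→d6:-→d7:-→d8:-→d9:-→d10:-→d11:-→d12:-→d13:-→d14:-→d15:-→d16:H3  best=H3
  ? 52.98.196.106  path d0:-→d1:-→d2:-→d3:-→d4:-→d5:-→d6:-→d7:-→d8:-→d9:-→d10:-→d11:-→d12:-→d13:-→d14:-→d15:-→d16:H3→d17:-→d18:-→d19:-→d20:-→d21:-→d22:-→d23:-→d24:H0  best=H0
  ? 52.98.196.101  path d0:-→d1:-→d2:-→d3:-→d4:-→d5:-→d6:-→d7:-→d8:-→d9:-→d10:-→d11:-→d12:-→d13:-→d14:-→d15:-→d16:H3→d17:-→d18:-→d19:-→d20:-→d21:-→d22:-→d23:-→d24:H0  best=H0
  - 52.98.0.0/16 clear@16
  ? 52.98.196.240  path d0:-→d1:-→d2:-→d3:-→d4:-→d5:-→d6:-→d7:-→d8:-→d9:-→d10:-→d11:-→d12:-→d13:-→d14:-→d15:-→d16:-→d17:-→d18:-→d19:-→d20:-→d21:-→d22:-→d23:-→d24:H0→d25:-→d26:-→d27:-→d28:H4  best=H4
  add 0.0.0.0/0 -> H1 at depth 0
  - 52.98.196.240/28 clear@28
  ? 113.72.60.178  path d0:H1→d1:-  best=H1
  ? 52.98.196.0  path d0:H1→d1:-→d2:-→d3:-→d4:-→d5:-→d6:-→d7:-→d8:-→d9:-→d10:-→d11:-→d12:-→d13:-→d14:-→d15:-→d16:-→d17:-→d18:-→d19:-→d20:-→d21:-→d22:-→d23:-→d24:H0  best=H0
  - 52.98.196.0/24 clear@24
  add 246.26.251.0/24 -> H6 at depth 24
  ? 246.26.251.1  path d0:H1→d1:-→d2:-→d3:-→d4:-→d5:-→d6:-→d7:-→d8:-→d9:-→d10:-→d11:-→d12:-→d13:-→d14:-→d15:-→d16:-→d17:-→d18:-→d19:-→d20:-→d21:-→d22:-→d23:-→d24:H6  best=H6
  ? 246.26.255.1  path d0:H1→d1:-→d2:-→d3:-→d4:-→d5:-→d6:-→d7:-→d8:-→d9:-→d10:-→d11:-→d12:-→d13:-→d14:-→d15:-→d16:-→d17:-→d18:-→d19:-→d20:-→d21:-  best=H1
  add 246.26.251.68/32 -> H4 at depth 32
  add 246.26.0.0/16 -> H6 at depth 16
  add 52.0.0.0/8 -> H0 at depth 8
  ? 52.0.20.150  path d0:H1→d1:-→d2:-→d3:-→d4:-→d5:-→d6:-→d7:-→d8:H0→d9:-  best=H0
  ? 246.26.0.0  path d0:H1→d1:-→d2:-→d3:-→d4:-→d5:-→d6:-→d7:-→d8:-→d9:-→d10:-→d11:-→d12:-→d13:-→d14:-→d15:-→d16:H6  best=H6
  ? 68.75.6.120  path d0:H1→d1:-  best=H1
  - 246.26.0.0/16 clear@16
  ? 246.26.251.68  path d0:H1→d1:-→d2:-→d3:-→d4:-→d5:-→d6:-→d7:-→d8:-→d9:-→d10:-→d11:-→d12:-→d13:-→d14:-→d15:-→d16:-→d17:-→d18:-→d19:-→d20:-→d21:-→d22:-→d23:-→d24:H6→d25:-→d26:-→d27:-→d28:-→d29:-→d30:-→d31:-→d32:H4  best=H4
  - 0.0.0.0/0 clear@0
  add 246.26.0.0/16 -> H2 at depth 16
  add 52.98.0.0/16 -> H1 at depth 16
  - 246.26.0.0/16 clear@16
  ? 246.26.251.68  path d0:-→d1:-→d2:-→d3:-→d4:-→d5:-→d6:-→d7:-→d8:-→d9:-→d10:-→d11:-→d12:-→d13:-→d14:-→d15:-→d16:-→d17:-→d18:-→d19:-→d20:-→d21:-→d22:-→d23:-→d24:H6→d25:-→d26:-→d27:-→d28:-→d29:-→d30:-→d31:-→d32:H4  best=H4
  ? 246.27.251.68  path d0:-→d1:-→d2:-→d3:-→d4:-→d5:-→d6:-→d7:-→d8:-→d9:-→d10:-→d11:-→d12:-→d13:-→d14:-→d15:-  best=no-route
  ? 52.98.60.186  path d0:-→d1:-→d2:-→d3:-→d4:-→d5:-→d6:-→d7:-→d8:H0→d9:-→d10:-→d11:-→d12:-→d13:-→d14:-→d15:-→d16:H1  best=H1
  ? 246.26.251.45  path d0:-→d1:-→d2:-→d3:-→d4:-→d5:-→d6:-→d7:-→d8:-→d9:-→d10:-→d11:-→d12:-→d13:-→d14:-→d15:-→d16:-→d17:-→d18:-→d19:-→d20:-→d21:-→d22:-→d23:-→d24:H6→d25:-  best=H6
  add 52.98.196.243/32 -> H3 at depth 32
  ? 246.26.251.68  path d0:-→d1:-→d2:-→d3:-→d4:-→d5:-→d6:-→d7:-→d8:-→d9:-→d10:-→d11:-→d12:-→d13:-→d14:-→d15:-→d16:-→d17:-→d18:-→d19:-→d20:-→d21:-→d22:-→d23:-→d24:H6→d25:-→d26:-→d27:-→d28:-→d29:-→d30:-→d31:-→d32:H4  best=H4
  - 52.98.0.0/16 clear@16

== LOOKUPS ==
["H3","H0","H3","H0","H0","H4","H1","H0","H6","H1","H0","H6","H1","H4","H4","no-route","H1","H6","H4"]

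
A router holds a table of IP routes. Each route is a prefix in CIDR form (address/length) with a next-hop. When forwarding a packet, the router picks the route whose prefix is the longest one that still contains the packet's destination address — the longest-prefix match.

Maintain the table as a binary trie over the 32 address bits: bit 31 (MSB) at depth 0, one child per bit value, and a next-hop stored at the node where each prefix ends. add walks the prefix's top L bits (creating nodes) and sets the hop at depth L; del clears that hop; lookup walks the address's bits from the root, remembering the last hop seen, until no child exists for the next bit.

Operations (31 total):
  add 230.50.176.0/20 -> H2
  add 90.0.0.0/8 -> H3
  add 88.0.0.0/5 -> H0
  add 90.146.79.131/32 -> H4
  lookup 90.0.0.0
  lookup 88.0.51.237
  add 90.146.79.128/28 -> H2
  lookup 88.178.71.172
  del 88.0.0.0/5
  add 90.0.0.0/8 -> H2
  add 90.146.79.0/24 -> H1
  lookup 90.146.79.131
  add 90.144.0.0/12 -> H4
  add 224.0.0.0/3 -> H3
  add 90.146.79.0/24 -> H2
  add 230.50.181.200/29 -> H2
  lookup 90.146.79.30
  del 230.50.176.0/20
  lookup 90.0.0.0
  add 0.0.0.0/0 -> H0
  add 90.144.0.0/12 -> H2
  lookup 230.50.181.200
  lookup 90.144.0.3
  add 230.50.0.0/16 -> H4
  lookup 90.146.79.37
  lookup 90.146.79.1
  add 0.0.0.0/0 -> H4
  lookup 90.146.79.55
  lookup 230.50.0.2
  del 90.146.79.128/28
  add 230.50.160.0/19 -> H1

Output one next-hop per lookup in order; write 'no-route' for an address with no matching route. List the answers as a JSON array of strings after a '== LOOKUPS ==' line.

Apply in order:
  + 230.50.176.0/20 (H2) depth=20
  + 90.0.0.0/8 (H3) depth=8
  + 88.0.0.0/5 (H0) depth=5
  + 90.146.79.131/32 (H4) depth=32
  ? 90.0.0.0  path d0:-→d1:-→d2:-→d3:-→d4:-→d5:H0→d6:-→d7:-→d8:H3  best=H3
  ? 88.0.51.237  path d0:-→d1:-→d2:-→d3:-→d4:-→d5:H0→d6:-  best=H0
  + 90.146.79.128/28 (H2) depth=28
  ? 88.178.71.172  path d0:-→d1:-→d2:-→d3:-→d4:-→d5:H0→d6:-  best=H0
  - 88.0.0.0/5 clear@5
  + 90.0.0.0/8 (H2) depth=8
  + 90.146.79.0/24 (H1) depth=24
  ? 90.146.79.131  path d0:-→d1:-→d2:-→d3:-→d4:-→d5:-→d6:-→d7:-→d8:H2→d9:-→d10:-→d11:-→d12:-→d13:-→d14:-→d15:-→d16:-→d17:-→d18:-→d19:-→d20:-→d21:-→d22:-→d23:-→d24:H1→d25:-→d26:-→d27:-→d28:H2→d29:-→d30:-→d31:-→d32:H4  best=H4
  + 90.144.0.0/12 (H4) depth=12
  + 224.0.0.0/3 (H3) depth=3
  + 90.146.79.0/24 (H2) depth=24
  + 230.50.181.200/29 (H2) depth=29
  ? 90.146.79.30  path d0:-→d1:-→d2:-→d3:-→d4:-→d5:-→d6:-→d7:-→d8:H2→d9:-→d10:-→d11:-→d12:H4→d13:-→d14:-→d15:-→d16:-→d17:-→d18:-→d19:-→d20:-→d21:-→d22:-→d23:-→d24:H2  best=H2
  - 230.50.176.0/20 clear@20
  ? 90.0.0.0  path d0:-→d1:-→d2:-→d3:-→d4:-→d5:-→d6:-→d7:-→d8:H2  best=H2
  + 0.0.0.0/0 (H0) depth=0
  + 90.144.0.0/12 (H2) depth=12
  ? 230.50.181.200  path d0:H0→d1:-→d2:-→d3:H3→d4:-→d5:-→d6:-→d7:-→d8:-→d9:-→d10:-→d11:-→d12:-→d13:-→d14:-→d15:-→d16:-→d17:-→d18:-→d19:-→d20:-→d21:-→d22:-→d23:-→d24:-→d25:-→d26:-→d27:-→d28:-→d29:H2  best=H2
  ? 90.144.0.3  path d0:H0→d1:-→d2:-→d3:-→d4:-→d5:-→d6:-→d7:-→d8:H2→d9:-→d10:-→d11:-→d12:H2→d13:-→d14:-  best=H2
  + 230.50.0.0/16 (H4) depth=16
  ? 90.146.79.37  path d0:H0→d1:-→d2:-→d3:-→d4:-→d5:-→d6:-→d7:-→d8:H2→d9:-→d10:-→d11:-→d12:H2→d13:-→d14:-→d15:-→d16:-→d17:-→d18:-→d19:-→d20:-→d21:-→d22:-→d23:-→d24:H2  best=H2
  ? 90.146.79.1  path d0:H0→d1:-→d2:-→d3:-→d4:-→d5:-→d6:-→d7:-→d8:H2→d9:-→d10:-→d11:-→d12:H2→d13:-→d14:-→d15:-→d16:-→d17:-→d18:-→d19:-→d20:-→d21:-→d22:-→d23:-→d24:H2  best=H2
  + 0.0.0.0/0 (H4) depth=0
  ? 90.146.79.55  path d0:H4→d1:-→d2:-→d3:-→d4:-→d5:-→d6:-→d7:-→d8:H2→d9:-→d10:-→d11:-→d12:H2→d13:-→d14:-→d15:-→d16:-→d17:-→d18:-→d19:-→d20:-→d21:-→d22:-→d23:-→d24:H2  best=H2
  ? 230.50.0.2  path d0:H4→d1:-→d2:-→d3:H3→d4:-→d5:-→d6:-→d7:-→d8:-→d9:-→d10:-→d11:-→d12:-→d13:-→d14:-→d15:-→d16:H4  best=H4
  - 90.146.79.128/28 clear@28
  + 230.50.160.0/19 (H1) depth=19

== LOOKUPS ==
["H3","H0","H0","H4","H2","H2","H2","H2","H2","H2","H2","H4"]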